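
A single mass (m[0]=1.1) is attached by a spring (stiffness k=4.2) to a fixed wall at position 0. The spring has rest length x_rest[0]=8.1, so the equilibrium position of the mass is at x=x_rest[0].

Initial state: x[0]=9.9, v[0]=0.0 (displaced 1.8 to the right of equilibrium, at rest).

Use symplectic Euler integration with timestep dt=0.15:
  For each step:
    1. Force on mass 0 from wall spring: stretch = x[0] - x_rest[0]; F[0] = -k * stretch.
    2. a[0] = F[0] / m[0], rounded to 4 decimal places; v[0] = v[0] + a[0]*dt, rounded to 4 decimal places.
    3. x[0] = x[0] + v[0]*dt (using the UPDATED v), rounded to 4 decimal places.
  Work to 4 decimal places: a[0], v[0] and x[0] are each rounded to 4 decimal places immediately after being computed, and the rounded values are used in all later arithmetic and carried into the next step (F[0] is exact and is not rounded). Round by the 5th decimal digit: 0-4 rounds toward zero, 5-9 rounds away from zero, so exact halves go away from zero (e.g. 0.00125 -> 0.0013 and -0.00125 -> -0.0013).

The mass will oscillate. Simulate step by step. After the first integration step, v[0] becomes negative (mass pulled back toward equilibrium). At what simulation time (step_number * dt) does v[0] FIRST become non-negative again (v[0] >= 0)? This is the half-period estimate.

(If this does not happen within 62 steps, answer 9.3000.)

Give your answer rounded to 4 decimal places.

Answer: 1.6500

Derivation:
Step 0: x=[9.9000] v=[0.0000]
Step 1: x=[9.7454] v=[-1.0309]
Step 2: x=[9.4494] v=[-1.9733]
Step 3: x=[9.0375] v=[-2.7461]
Step 4: x=[8.5451] v=[-3.2830]
Step 5: x=[8.0144] v=[-3.5379]
Step 6: x=[7.4911] v=[-3.4889]
Step 7: x=[7.0201] v=[-3.1402]
Step 8: x=[6.6418] v=[-2.5217]
Step 9: x=[6.3888] v=[-1.6865]
Step 10: x=[6.2828] v=[-0.7064]
Step 11: x=[6.3330] v=[0.3344]
First v>=0 after going negative at step 11, time=1.6500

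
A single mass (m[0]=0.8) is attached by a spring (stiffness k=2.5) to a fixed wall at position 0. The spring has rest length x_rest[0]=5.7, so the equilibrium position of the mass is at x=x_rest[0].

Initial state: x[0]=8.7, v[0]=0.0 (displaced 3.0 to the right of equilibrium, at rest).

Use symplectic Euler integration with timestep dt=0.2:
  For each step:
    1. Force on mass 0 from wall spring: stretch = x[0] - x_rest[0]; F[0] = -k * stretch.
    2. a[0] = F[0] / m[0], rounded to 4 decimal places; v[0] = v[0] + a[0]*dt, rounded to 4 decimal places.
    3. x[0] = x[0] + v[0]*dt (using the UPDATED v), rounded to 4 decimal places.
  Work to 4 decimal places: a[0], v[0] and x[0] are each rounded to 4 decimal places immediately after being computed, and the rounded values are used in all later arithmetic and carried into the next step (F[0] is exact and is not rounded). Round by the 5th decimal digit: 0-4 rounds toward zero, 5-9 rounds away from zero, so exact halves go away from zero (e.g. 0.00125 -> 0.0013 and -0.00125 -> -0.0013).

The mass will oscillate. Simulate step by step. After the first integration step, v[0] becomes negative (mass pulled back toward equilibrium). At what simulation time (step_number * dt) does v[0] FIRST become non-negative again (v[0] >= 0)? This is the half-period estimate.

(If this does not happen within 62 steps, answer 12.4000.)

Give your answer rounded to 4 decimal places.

Step 0: x=[8.7000] v=[0.0000]
Step 1: x=[8.3250] v=[-1.8750]
Step 2: x=[7.6219] v=[-3.5156]
Step 3: x=[6.6785] v=[-4.7168]
Step 4: x=[5.6128] v=[-5.3284]
Step 5: x=[4.5580] v=[-5.2739]
Step 6: x=[3.6460] v=[-4.5601]
Step 7: x=[2.9907] v=[-3.2763]
Step 8: x=[2.6741] v=[-1.5830]
Step 9: x=[2.7357] v=[0.3082]
First v>=0 after going negative at step 9, time=1.8000

Answer: 1.8000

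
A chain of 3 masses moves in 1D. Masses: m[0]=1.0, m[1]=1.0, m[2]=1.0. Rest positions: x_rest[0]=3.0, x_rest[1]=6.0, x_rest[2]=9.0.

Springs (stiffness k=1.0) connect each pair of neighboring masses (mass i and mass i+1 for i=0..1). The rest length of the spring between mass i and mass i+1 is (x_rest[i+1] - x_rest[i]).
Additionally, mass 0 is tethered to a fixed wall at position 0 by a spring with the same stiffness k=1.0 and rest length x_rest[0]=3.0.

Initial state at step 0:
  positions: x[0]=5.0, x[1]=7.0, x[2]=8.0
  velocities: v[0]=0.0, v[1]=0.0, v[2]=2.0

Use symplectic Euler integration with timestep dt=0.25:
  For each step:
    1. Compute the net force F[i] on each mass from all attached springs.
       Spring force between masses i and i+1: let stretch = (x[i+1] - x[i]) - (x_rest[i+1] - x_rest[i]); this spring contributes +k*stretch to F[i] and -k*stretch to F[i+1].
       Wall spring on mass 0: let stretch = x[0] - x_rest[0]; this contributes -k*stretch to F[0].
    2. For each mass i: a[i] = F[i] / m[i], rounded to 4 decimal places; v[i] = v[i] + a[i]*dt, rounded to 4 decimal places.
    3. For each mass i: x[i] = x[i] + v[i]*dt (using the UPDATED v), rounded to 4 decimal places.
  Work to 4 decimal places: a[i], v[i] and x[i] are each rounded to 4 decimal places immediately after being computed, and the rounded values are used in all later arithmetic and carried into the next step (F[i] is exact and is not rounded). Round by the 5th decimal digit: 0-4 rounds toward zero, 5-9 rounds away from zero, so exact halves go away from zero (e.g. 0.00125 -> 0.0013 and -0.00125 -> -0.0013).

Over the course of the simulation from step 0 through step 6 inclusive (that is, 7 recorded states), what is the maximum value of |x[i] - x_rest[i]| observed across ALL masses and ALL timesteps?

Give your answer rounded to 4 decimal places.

Answer: 2.9881

Derivation:
Step 0: x=[5.0000 7.0000 8.0000] v=[0.0000 0.0000 2.0000]
Step 1: x=[4.8125 6.9375 8.6250] v=[-0.7500 -0.2500 2.5000]
Step 2: x=[4.4570 6.8477 9.3320] v=[-1.4219 -0.3594 2.8281]
Step 3: x=[3.9724 6.7637 10.0713] v=[-1.9385 -0.3360 2.9570]
Step 4: x=[3.4140 6.7120 10.7913] v=[-2.2338 -0.2069 2.8801]
Step 5: x=[2.8483 6.7091 11.4439] v=[-2.2628 -0.0116 2.6103]
Step 6: x=[2.3459 6.7608 11.9881] v=[-2.0097 0.2069 2.1766]
Max displacement = 2.9881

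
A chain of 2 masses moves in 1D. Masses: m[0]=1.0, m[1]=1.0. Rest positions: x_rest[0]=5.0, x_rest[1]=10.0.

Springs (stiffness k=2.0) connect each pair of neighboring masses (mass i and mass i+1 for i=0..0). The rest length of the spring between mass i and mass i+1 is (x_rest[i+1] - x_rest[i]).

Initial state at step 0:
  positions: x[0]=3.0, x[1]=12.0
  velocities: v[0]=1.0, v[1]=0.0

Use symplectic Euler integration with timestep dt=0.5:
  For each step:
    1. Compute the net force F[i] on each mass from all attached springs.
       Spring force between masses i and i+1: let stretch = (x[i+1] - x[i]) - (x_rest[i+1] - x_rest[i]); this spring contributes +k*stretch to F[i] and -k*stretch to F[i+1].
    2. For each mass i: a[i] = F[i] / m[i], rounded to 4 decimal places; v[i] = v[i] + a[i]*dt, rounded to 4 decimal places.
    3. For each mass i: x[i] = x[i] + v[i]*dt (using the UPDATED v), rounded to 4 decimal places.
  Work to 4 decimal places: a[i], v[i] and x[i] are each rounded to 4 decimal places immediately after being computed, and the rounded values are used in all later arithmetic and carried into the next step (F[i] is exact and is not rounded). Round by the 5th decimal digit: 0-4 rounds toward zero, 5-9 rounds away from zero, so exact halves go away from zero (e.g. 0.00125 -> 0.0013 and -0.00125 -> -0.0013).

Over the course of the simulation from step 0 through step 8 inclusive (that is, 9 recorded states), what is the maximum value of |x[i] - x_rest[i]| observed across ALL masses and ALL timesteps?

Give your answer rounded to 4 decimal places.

Step 0: x=[3.0000 12.0000] v=[1.0000 0.0000]
Step 1: x=[5.5000 10.0000] v=[5.0000 -4.0000]
Step 2: x=[7.7500 8.2500] v=[4.5000 -3.5000]
Step 3: x=[7.7500 8.7500] v=[0.0000 1.0000]
Step 4: x=[5.7500 11.2500] v=[-4.0000 5.0000]
Step 5: x=[4.0000 13.5000] v=[-3.5000 4.5000]
Step 6: x=[4.5000 13.5000] v=[1.0000 0.0000]
Step 7: x=[7.0000 11.5000] v=[5.0000 -4.0000]
Step 8: x=[9.2500 9.7500] v=[4.5000 -3.5000]
Max displacement = 4.2500

Answer: 4.2500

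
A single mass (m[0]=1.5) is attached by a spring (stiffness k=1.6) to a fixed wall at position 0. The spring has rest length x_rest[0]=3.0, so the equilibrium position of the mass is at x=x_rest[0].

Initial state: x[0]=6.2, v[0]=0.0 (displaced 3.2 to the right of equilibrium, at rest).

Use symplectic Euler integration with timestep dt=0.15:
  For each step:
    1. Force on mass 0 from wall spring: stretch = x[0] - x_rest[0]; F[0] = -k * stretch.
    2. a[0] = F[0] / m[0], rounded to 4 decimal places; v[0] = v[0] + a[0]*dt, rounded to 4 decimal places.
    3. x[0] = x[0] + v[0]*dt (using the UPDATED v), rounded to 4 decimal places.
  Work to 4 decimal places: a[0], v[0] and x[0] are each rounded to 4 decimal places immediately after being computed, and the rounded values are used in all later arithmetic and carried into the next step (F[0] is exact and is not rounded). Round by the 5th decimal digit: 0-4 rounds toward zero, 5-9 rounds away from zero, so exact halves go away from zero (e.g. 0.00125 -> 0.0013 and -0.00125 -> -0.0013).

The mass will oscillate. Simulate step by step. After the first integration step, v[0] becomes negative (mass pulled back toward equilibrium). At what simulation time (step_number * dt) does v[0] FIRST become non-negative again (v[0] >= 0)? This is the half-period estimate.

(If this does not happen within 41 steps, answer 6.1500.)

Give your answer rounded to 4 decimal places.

Step 0: x=[6.2000] v=[0.0000]
Step 1: x=[6.1232] v=[-0.5120]
Step 2: x=[5.9714] v=[-1.0117]
Step 3: x=[5.7483] v=[-1.4871]
Step 4: x=[5.4593] v=[-1.9268]
Step 5: x=[5.1113] v=[-2.3203]
Step 6: x=[4.7126] v=[-2.6581]
Step 7: x=[4.2728] v=[-2.9321]
Step 8: x=[3.8024] v=[-3.1358]
Step 9: x=[3.3128] v=[-3.2642]
Step 10: x=[2.8157] v=[-3.3143]
Step 11: x=[2.3230] v=[-3.2848]
Step 12: x=[1.8465] v=[-3.1765]
Step 13: x=[1.3977] v=[-2.9919]
Step 14: x=[0.9874] v=[-2.7355]
Step 15: x=[0.6254] v=[-2.4135]
Step 16: x=[0.3204] v=[-2.0336]
Step 17: x=[0.0797] v=[-1.6049]
Step 18: x=[-0.0910] v=[-1.1377]
Step 19: x=[-0.1875] v=[-0.6431]
Step 20: x=[-0.2075] v=[-0.1331]
Step 21: x=[-0.1505] v=[0.3801]
First v>=0 after going negative at step 21, time=3.1500

Answer: 3.1500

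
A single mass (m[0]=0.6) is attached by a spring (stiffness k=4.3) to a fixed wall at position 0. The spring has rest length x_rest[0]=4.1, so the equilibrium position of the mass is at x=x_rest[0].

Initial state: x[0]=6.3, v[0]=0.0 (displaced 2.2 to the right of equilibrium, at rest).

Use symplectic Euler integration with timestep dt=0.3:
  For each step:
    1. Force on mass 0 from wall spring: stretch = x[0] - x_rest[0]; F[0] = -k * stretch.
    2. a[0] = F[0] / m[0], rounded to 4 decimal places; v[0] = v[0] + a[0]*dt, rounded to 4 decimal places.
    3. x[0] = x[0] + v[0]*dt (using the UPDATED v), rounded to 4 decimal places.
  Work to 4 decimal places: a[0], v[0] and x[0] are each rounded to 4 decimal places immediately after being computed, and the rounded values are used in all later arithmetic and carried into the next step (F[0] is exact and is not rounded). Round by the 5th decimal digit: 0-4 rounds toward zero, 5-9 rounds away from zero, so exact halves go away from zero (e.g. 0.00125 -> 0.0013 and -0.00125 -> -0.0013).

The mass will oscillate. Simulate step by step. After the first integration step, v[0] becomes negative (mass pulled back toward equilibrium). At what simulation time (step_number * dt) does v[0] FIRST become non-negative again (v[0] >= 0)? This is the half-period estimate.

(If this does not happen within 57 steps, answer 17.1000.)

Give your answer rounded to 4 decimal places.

Step 0: x=[6.3000] v=[0.0000]
Step 1: x=[4.8810] v=[-4.7300]
Step 2: x=[2.9582] v=[-6.4092]
Step 3: x=[1.7719] v=[-3.9543]
Step 4: x=[2.0872] v=[1.0511]
First v>=0 after going negative at step 4, time=1.2000

Answer: 1.2000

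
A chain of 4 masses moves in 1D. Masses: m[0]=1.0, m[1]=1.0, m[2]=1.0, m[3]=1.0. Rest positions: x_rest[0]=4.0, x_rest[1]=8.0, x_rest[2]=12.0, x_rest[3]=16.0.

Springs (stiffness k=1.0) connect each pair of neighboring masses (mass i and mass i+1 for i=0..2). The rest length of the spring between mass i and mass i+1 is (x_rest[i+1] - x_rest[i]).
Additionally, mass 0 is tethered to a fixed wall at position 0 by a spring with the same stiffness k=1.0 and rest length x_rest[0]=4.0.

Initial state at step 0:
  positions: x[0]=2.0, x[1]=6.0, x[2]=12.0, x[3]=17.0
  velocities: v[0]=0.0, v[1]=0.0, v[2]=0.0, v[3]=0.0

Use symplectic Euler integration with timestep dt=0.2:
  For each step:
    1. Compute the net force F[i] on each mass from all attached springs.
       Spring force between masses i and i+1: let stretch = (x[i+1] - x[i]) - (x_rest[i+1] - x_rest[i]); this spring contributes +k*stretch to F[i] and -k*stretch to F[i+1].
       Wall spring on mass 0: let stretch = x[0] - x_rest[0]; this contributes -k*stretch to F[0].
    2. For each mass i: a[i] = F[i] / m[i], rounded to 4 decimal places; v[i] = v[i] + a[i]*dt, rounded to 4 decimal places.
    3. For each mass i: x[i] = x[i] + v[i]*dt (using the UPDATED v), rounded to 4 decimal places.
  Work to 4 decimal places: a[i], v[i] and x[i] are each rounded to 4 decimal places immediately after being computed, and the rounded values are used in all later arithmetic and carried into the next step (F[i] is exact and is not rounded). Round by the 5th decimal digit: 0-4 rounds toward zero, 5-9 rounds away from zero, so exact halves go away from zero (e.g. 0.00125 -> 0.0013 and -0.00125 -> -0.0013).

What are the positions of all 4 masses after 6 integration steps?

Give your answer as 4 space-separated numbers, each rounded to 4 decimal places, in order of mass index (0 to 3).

Step 0: x=[2.0000 6.0000 12.0000 17.0000] v=[0.0000 0.0000 0.0000 0.0000]
Step 1: x=[2.0800 6.0800 11.9600 16.9600] v=[0.4000 0.4000 -0.2000 -0.2000]
Step 2: x=[2.2368 6.2352 11.8848 16.8800] v=[0.7840 0.7760 -0.3760 -0.4000]
Step 3: x=[2.4641 6.4564 11.7834 16.7602] v=[1.1363 1.1062 -0.5069 -0.5990]
Step 4: x=[2.7525 6.7310 11.6680 16.6013] v=[1.4419 1.3731 -0.5769 -0.7944]
Step 5: x=[3.0899 7.0440 11.5525 16.4051] v=[1.6871 1.5648 -0.5776 -0.9811]
Step 6: x=[3.4619 7.3791 11.4507 16.1748] v=[1.8599 1.6757 -0.5088 -1.1516]

Answer: 3.4619 7.3791 11.4507 16.1748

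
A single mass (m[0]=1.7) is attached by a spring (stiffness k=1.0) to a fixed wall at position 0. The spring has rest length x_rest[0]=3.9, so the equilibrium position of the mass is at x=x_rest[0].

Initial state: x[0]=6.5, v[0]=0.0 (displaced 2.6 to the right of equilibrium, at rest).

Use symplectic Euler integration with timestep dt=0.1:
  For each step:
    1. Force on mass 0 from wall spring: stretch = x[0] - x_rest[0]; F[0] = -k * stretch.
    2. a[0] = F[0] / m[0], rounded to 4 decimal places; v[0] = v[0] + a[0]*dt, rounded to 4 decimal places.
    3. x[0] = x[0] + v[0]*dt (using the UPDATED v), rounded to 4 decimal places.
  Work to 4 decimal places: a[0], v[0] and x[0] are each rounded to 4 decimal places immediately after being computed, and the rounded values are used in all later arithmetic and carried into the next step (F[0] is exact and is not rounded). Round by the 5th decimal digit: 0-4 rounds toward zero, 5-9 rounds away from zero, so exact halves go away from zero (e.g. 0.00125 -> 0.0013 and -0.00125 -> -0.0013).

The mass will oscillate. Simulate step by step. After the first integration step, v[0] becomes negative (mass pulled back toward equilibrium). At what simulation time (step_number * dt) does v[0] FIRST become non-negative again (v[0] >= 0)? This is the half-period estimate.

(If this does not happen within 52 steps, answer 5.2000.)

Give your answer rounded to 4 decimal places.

Step 0: x=[6.5000] v=[0.0000]
Step 1: x=[6.4847] v=[-0.1529]
Step 2: x=[6.4542] v=[-0.3049]
Step 3: x=[6.4087] v=[-0.4552]
Step 4: x=[6.3484] v=[-0.6028]
Step 5: x=[6.2737] v=[-0.7468]
Step 6: x=[6.1851] v=[-0.8864]
Step 7: x=[6.0830] v=[-1.0208]
Step 8: x=[5.9681] v=[-1.1492]
Step 9: x=[5.8410] v=[-1.2709]
Step 10: x=[5.7025] v=[-1.3851]
Step 11: x=[5.5534] v=[-1.4911]
Step 12: x=[5.3946] v=[-1.5884]
Step 13: x=[5.2270] v=[-1.6763]
Step 14: x=[5.0516] v=[-1.7544]
Step 15: x=[4.8694] v=[-1.8221]
Step 16: x=[4.6815] v=[-1.8791]
Step 17: x=[4.4890] v=[-1.9251]
Step 18: x=[4.2930] v=[-1.9598]
Step 19: x=[4.0947] v=[-1.9829]
Step 20: x=[3.8953] v=[-1.9944]
Step 21: x=[3.6959] v=[-1.9941]
Step 22: x=[3.4977] v=[-1.9821]
Step 23: x=[3.3019] v=[-1.9584]
Step 24: x=[3.1096] v=[-1.9232]
Step 25: x=[2.9219] v=[-1.8767]
Step 26: x=[2.7400] v=[-1.8192]
Step 27: x=[2.5649] v=[-1.7510]
Step 28: x=[2.3977] v=[-1.6725]
Step 29: x=[2.2393] v=[-1.5841]
Step 30: x=[2.0907] v=[-1.4864]
Step 31: x=[1.9527] v=[-1.3800]
Step 32: x=[1.8262] v=[-1.2655]
Step 33: x=[1.7119] v=[-1.1435]
Step 34: x=[1.6104] v=[-1.0148]
Step 35: x=[1.5224] v=[-0.8801]
Step 36: x=[1.4484] v=[-0.7402]
Step 37: x=[1.3888] v=[-0.5960]
Step 38: x=[1.3440] v=[-0.4483]
Step 39: x=[1.3142] v=[-0.2980]
Step 40: x=[1.2996] v=[-0.1459]
Step 41: x=[1.3003] v=[0.0071]
First v>=0 after going negative at step 41, time=4.1000

Answer: 4.1000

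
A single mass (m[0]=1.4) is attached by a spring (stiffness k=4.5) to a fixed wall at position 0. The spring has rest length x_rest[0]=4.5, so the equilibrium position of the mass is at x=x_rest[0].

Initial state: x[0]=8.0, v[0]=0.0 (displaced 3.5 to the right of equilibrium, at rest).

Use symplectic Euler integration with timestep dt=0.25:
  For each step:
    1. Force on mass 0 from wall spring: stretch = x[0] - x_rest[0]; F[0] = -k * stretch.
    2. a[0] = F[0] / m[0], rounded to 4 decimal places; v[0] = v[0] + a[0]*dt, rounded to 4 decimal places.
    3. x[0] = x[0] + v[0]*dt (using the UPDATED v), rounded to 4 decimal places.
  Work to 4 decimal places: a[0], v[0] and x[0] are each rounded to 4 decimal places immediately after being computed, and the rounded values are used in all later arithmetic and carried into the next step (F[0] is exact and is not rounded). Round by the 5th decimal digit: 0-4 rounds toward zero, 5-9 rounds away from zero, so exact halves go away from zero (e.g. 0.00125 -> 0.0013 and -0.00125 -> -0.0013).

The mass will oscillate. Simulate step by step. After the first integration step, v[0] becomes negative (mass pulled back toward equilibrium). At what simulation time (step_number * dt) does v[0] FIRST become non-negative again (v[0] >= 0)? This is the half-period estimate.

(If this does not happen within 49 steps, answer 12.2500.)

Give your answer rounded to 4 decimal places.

Step 0: x=[8.0000] v=[0.0000]
Step 1: x=[7.2969] v=[-2.8125]
Step 2: x=[6.0319] v=[-5.0600]
Step 3: x=[4.4592] v=[-6.2910]
Step 4: x=[2.8947] v=[-6.2582]
Step 5: x=[1.6527] v=[-4.9682]
Step 6: x=[0.9827] v=[-2.6802]
Step 7: x=[1.0193] v=[0.1462]
First v>=0 after going negative at step 7, time=1.7500

Answer: 1.7500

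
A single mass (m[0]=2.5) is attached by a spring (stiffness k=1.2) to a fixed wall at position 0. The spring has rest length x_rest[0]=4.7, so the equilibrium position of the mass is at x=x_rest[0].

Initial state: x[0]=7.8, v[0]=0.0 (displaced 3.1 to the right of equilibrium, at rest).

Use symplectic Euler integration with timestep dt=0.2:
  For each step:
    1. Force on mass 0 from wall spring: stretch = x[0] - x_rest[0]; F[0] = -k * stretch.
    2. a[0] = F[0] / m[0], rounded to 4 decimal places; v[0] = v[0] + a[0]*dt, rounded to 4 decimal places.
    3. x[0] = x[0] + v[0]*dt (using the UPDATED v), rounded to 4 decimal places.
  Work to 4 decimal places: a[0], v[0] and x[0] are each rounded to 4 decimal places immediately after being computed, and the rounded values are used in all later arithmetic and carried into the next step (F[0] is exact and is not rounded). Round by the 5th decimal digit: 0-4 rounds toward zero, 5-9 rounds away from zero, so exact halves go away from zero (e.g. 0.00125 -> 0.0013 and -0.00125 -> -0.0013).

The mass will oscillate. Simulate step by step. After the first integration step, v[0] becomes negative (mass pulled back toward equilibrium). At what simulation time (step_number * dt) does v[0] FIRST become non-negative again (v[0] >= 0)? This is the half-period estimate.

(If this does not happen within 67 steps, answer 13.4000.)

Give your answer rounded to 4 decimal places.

Step 0: x=[7.8000] v=[0.0000]
Step 1: x=[7.7405] v=[-0.2976]
Step 2: x=[7.6226] v=[-0.5895]
Step 3: x=[7.4486] v=[-0.8701]
Step 4: x=[7.2218] v=[-1.1340]
Step 5: x=[6.9466] v=[-1.3761]
Step 6: x=[6.6282] v=[-1.5918]
Step 7: x=[6.2728] v=[-1.7769]
Step 8: x=[5.8872] v=[-1.9279]
Step 9: x=[5.4788] v=[-2.0419]
Step 10: x=[5.0555] v=[-2.1167]
Step 11: x=[4.6253] v=[-2.1508]
Step 12: x=[4.1966] v=[-2.1436]
Step 13: x=[3.7775] v=[-2.0953]
Step 14: x=[3.3762] v=[-2.0067]
Step 15: x=[3.0003] v=[-1.8796]
Step 16: x=[2.6570] v=[-1.7164]
Step 17: x=[2.3529] v=[-1.5203]
Step 18: x=[2.0939] v=[-1.2950]
Step 19: x=[1.8849] v=[-1.0448]
Step 20: x=[1.7300] v=[-0.7746]
Step 21: x=[1.6321] v=[-0.4895]
Step 22: x=[1.5931] v=[-0.1950]
Step 23: x=[1.6138] v=[0.1033]
First v>=0 after going negative at step 23, time=4.6000

Answer: 4.6000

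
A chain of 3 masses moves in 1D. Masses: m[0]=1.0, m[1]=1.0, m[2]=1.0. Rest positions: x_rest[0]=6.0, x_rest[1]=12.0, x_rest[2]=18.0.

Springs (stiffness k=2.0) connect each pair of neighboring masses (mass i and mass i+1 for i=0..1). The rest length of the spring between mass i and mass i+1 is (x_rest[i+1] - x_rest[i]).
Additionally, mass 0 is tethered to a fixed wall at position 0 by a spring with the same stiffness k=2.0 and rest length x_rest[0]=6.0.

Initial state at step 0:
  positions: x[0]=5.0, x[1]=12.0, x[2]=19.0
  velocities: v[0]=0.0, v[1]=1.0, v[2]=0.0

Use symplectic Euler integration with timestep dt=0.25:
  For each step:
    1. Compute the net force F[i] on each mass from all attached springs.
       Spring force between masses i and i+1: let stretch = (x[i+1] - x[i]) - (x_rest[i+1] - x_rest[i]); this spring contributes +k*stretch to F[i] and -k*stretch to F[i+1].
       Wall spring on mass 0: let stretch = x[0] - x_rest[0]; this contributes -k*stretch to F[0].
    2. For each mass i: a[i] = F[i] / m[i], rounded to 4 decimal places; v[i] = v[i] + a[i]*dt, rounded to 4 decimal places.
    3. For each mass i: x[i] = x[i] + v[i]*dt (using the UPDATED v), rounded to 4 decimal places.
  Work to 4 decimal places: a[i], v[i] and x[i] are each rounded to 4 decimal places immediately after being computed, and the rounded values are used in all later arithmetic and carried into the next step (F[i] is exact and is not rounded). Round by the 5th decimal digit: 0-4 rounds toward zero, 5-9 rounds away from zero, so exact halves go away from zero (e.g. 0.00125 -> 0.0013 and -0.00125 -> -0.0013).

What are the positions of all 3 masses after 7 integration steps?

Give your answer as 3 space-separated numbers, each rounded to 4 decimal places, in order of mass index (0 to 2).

Answer: 7.4690 12.8384 18.0262

Derivation:
Step 0: x=[5.0000 12.0000 19.0000] v=[0.0000 1.0000 0.0000]
Step 1: x=[5.2500 12.2500 18.8750] v=[1.0000 1.0000 -0.5000]
Step 2: x=[5.7188 12.4531 18.6719] v=[1.8750 0.8125 -0.8125]
Step 3: x=[6.3145 12.5918 18.4414] v=[2.3828 0.5548 -0.9219]
Step 4: x=[6.9056 12.6771 18.2297] v=[2.3642 0.3410 -0.8467]
Step 5: x=[7.3549 12.7350 18.0740] v=[1.7972 0.2316 -0.6230]
Step 6: x=[7.5574 12.7878 18.0009] v=[0.8098 0.2111 -0.2925]
Step 7: x=[7.4690 12.8384 18.0262] v=[-0.3537 0.2025 0.1010]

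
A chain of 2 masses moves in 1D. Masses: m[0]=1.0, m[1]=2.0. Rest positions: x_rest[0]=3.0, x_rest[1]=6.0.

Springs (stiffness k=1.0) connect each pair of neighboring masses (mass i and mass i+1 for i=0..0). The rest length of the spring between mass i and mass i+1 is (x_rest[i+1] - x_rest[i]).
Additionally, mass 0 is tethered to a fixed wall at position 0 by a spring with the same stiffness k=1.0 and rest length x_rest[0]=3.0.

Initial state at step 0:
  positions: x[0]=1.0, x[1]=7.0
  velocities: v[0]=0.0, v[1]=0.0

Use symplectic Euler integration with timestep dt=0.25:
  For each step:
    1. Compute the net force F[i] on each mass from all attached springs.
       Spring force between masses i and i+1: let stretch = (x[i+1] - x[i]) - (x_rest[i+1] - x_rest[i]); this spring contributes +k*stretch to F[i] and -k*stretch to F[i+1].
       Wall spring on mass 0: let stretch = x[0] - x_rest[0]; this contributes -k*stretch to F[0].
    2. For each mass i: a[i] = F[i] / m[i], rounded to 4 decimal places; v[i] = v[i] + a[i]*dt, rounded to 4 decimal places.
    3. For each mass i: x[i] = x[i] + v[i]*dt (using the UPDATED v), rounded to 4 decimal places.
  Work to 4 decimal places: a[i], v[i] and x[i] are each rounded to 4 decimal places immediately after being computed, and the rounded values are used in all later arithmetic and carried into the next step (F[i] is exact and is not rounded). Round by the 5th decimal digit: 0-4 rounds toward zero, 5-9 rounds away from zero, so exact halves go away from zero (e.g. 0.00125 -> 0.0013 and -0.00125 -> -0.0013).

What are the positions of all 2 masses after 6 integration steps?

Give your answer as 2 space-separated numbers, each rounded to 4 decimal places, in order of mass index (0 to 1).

Step 0: x=[1.0000 7.0000] v=[0.0000 0.0000]
Step 1: x=[1.3125 6.9063] v=[1.2500 -0.3750]
Step 2: x=[1.8926 6.7315] v=[2.3203 -0.6992]
Step 3: x=[2.6568 6.4992] v=[3.0569 -0.9291]
Step 4: x=[3.4951 6.2406] v=[3.3533 -1.0344]
Step 5: x=[4.2866 5.9900] v=[3.1659 -1.0026]
Step 6: x=[4.9166 5.7799] v=[2.5201 -0.8405]

Answer: 4.9166 5.7799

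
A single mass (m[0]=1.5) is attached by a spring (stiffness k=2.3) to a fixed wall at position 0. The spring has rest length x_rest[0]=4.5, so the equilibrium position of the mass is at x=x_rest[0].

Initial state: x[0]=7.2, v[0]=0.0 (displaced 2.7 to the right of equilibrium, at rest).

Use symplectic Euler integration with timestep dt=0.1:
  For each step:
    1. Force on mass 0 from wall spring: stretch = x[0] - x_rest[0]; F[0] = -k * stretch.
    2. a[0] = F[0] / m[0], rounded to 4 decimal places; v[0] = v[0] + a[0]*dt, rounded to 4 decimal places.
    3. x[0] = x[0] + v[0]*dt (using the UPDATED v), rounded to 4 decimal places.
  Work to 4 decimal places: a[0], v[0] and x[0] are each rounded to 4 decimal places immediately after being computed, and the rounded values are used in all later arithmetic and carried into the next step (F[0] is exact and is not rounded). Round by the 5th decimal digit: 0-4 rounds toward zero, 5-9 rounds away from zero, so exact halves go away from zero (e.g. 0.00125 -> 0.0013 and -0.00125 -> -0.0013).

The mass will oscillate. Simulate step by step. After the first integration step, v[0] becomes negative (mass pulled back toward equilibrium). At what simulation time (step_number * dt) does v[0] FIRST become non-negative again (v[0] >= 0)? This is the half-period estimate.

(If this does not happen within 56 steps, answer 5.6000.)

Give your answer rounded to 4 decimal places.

Step 0: x=[7.2000] v=[0.0000]
Step 1: x=[7.1586] v=[-0.4140]
Step 2: x=[7.0764] v=[-0.8217]
Step 3: x=[6.9547] v=[-1.2168]
Step 4: x=[6.7954] v=[-1.5932]
Step 5: x=[6.6009] v=[-1.9452]
Step 6: x=[6.3742] v=[-2.2673]
Step 7: x=[6.1187] v=[-2.5547]
Step 8: x=[5.8384] v=[-2.8029]
Step 9: x=[5.5376] v=[-3.0081]
Step 10: x=[5.2209] v=[-3.1672]
Step 11: x=[4.8931] v=[-3.2777]
Step 12: x=[4.5593] v=[-3.3380]
Step 13: x=[4.2246] v=[-3.3471]
Step 14: x=[3.8941] v=[-3.3049]
Step 15: x=[3.5729] v=[-3.2120]
Step 16: x=[3.2659] v=[-3.0698]
Step 17: x=[2.9778] v=[-2.8806]
Step 18: x=[2.7131] v=[-2.6472]
Step 19: x=[2.4758] v=[-2.3732]
Step 20: x=[2.2695] v=[-2.0628]
Step 21: x=[2.0974] v=[-1.7208]
Step 22: x=[1.9622] v=[-1.3524]
Step 23: x=[1.8659] v=[-0.9633]
Step 24: x=[1.8100] v=[-0.5594]
Step 25: x=[1.7953] v=[-0.1469]
Step 26: x=[1.8221] v=[0.2678]
First v>=0 after going negative at step 26, time=2.6000

Answer: 2.6000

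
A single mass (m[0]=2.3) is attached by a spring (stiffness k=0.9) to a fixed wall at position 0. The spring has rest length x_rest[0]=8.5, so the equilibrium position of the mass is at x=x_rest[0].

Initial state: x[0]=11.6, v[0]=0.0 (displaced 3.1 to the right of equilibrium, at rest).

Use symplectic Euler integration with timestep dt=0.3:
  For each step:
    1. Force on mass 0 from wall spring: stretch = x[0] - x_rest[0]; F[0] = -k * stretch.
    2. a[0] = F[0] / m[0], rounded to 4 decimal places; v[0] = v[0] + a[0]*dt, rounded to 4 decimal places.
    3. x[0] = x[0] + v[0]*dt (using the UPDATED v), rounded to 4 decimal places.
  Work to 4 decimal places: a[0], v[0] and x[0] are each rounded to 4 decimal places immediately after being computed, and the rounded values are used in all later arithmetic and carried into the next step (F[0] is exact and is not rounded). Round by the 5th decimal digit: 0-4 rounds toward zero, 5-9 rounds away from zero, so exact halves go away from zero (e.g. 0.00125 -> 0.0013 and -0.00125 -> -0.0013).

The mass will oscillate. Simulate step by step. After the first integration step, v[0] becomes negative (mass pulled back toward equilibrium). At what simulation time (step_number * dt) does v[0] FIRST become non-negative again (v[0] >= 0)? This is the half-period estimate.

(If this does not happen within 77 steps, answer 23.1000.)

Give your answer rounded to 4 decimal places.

Step 0: x=[11.6000] v=[0.0000]
Step 1: x=[11.4908] v=[-0.3639]
Step 2: x=[11.2763] v=[-0.7150]
Step 3: x=[10.9640] v=[-1.0409]
Step 4: x=[10.5649] v=[-1.3302]
Step 5: x=[10.0931] v=[-1.5726]
Step 6: x=[9.5652] v=[-1.7596]
Step 7: x=[8.9998] v=[-1.8846]
Step 8: x=[8.4168] v=[-1.9433]
Step 9: x=[7.8368] v=[-1.9335]
Step 10: x=[7.2801] v=[-1.8557]
Step 11: x=[6.7664] v=[-1.7125]
Step 12: x=[6.3137] v=[-1.5090]
Step 13: x=[5.9380] v=[-1.2524]
Step 14: x=[5.6525] v=[-0.9517]
Step 15: x=[5.4673] v=[-0.6174]
Step 16: x=[5.3889] v=[-0.2614]
Step 17: x=[5.4200] v=[0.1038]
First v>=0 after going negative at step 17, time=5.1000

Answer: 5.1000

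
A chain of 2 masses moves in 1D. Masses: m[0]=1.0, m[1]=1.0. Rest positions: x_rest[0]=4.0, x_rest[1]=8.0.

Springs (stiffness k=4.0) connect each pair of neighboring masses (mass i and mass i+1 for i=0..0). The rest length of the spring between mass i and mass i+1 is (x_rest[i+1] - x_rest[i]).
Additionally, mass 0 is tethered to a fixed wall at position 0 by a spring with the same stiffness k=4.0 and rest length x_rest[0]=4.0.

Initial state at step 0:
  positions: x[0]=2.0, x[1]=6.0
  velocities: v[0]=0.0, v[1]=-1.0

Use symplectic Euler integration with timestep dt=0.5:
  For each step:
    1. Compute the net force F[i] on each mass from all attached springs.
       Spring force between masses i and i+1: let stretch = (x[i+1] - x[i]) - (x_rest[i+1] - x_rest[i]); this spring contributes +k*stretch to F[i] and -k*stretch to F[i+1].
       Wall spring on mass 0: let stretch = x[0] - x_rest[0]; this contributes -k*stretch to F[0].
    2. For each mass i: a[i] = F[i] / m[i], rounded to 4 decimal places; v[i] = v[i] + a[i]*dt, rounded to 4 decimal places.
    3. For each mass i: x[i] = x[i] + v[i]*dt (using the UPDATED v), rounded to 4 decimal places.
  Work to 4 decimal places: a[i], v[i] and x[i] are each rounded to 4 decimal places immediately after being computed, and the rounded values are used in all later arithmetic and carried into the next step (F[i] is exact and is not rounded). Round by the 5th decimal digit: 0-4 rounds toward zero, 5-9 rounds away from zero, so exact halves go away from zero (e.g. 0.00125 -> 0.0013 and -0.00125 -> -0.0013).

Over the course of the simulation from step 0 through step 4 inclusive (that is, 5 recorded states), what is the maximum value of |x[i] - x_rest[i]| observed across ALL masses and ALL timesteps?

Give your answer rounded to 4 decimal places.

Step 0: x=[2.0000 6.0000] v=[0.0000 -1.0000]
Step 1: x=[4.0000 5.5000] v=[4.0000 -1.0000]
Step 2: x=[3.5000 7.5000] v=[-1.0000 4.0000]
Step 3: x=[3.5000 9.5000] v=[0.0000 4.0000]
Step 4: x=[6.0000 9.5000] v=[5.0000 0.0000]
Max displacement = 2.5000

Answer: 2.5000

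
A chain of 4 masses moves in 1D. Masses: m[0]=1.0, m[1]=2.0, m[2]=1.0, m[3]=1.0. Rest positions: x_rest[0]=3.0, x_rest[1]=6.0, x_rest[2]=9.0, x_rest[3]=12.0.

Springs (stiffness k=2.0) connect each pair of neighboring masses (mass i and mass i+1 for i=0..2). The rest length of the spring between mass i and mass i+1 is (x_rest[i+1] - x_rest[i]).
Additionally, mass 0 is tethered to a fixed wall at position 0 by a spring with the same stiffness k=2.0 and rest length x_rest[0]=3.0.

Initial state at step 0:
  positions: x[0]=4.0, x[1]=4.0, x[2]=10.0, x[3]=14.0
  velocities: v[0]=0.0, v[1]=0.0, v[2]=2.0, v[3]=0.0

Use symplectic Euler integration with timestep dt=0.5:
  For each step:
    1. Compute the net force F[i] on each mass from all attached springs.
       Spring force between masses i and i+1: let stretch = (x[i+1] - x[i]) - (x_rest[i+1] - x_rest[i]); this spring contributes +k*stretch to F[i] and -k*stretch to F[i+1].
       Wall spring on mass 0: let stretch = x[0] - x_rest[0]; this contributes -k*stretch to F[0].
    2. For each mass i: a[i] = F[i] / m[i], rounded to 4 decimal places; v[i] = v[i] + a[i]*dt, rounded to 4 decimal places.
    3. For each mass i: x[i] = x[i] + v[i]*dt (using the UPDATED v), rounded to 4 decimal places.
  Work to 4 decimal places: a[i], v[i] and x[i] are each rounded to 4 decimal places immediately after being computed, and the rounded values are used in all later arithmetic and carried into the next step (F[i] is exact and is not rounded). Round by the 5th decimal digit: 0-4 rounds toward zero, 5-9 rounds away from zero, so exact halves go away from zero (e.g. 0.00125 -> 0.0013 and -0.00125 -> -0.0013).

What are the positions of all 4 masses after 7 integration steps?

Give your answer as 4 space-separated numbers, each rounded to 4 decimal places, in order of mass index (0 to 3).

Step 0: x=[4.0000 4.0000 10.0000 14.0000] v=[0.0000 0.0000 2.0000 0.0000]
Step 1: x=[2.0000 5.5000 10.0000 13.5000] v=[-4.0000 3.0000 0.0000 -1.0000]
Step 2: x=[0.7500 7.2500 9.5000 12.7500] v=[-2.5000 3.5000 -1.0000 -1.5000]
Step 3: x=[2.3750 7.9375 9.5000 11.8750] v=[3.2500 1.3750 0.0000 -1.7500]
Step 4: x=[5.5938 7.6250 9.9063 11.3125] v=[6.4375 -0.6250 0.8125 -1.1250]
Step 5: x=[7.0313 7.3750 9.8750 11.5469] v=[2.8749 -0.5000 -0.0626 0.4688]
Step 6: x=[5.1250 7.6641 9.4297 12.4454] v=[-3.8127 0.5782 -0.8907 1.7969]
Step 7: x=[1.9257 7.7599 9.6094 13.3360] v=[-6.3986 0.1915 0.3594 1.7812]

Answer: 1.9257 7.7599 9.6094 13.3360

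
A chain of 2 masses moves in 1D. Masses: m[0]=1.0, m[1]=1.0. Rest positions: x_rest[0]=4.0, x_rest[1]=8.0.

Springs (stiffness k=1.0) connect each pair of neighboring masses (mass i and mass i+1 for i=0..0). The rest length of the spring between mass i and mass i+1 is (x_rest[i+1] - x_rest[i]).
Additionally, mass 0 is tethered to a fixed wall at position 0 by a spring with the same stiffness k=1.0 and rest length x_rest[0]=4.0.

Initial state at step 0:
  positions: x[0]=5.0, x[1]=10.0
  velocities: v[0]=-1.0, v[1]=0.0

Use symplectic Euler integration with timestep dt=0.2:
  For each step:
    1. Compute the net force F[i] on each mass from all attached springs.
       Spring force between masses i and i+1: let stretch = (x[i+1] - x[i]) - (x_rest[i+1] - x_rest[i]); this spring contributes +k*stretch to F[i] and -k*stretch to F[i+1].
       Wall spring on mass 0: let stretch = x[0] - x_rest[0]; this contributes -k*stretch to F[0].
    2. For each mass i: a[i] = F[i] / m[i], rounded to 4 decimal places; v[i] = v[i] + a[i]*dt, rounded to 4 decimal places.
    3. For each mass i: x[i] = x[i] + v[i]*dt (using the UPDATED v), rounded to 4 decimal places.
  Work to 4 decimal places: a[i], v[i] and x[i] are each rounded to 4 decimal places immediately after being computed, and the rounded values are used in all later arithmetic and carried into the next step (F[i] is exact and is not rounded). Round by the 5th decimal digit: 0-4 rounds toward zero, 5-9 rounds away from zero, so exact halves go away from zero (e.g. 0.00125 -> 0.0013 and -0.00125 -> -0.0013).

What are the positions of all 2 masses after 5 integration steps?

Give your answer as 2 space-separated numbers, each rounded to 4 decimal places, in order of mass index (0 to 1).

Answer: 4.2369 9.3119

Derivation:
Step 0: x=[5.0000 10.0000] v=[-1.0000 0.0000]
Step 1: x=[4.8000 9.9600] v=[-1.0000 -0.2000]
Step 2: x=[4.6144 9.8736] v=[-0.9280 -0.4320]
Step 3: x=[4.4546 9.7368] v=[-0.7990 -0.6838]
Step 4: x=[4.3279 9.5488] v=[-0.6335 -0.9402]
Step 5: x=[4.2369 9.3119] v=[-0.4549 -1.1844]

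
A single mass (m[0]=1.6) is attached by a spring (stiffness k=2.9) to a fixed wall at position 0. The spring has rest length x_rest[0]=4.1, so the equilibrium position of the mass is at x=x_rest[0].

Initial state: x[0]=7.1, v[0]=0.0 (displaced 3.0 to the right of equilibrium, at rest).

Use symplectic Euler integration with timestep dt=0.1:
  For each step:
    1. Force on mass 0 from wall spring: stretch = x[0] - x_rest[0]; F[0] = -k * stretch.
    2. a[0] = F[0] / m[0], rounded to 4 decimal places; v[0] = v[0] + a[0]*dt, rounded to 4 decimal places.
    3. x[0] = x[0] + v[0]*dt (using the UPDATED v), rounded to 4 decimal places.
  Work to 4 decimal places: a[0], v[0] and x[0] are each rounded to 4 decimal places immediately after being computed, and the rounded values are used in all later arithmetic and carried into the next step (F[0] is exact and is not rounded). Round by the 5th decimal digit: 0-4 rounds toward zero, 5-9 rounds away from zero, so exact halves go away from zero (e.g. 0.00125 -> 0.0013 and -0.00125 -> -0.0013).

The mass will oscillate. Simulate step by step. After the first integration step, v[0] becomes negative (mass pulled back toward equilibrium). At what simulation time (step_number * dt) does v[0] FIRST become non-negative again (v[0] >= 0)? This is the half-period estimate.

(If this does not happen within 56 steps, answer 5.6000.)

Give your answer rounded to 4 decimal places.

Step 0: x=[7.1000] v=[0.0000]
Step 1: x=[7.0456] v=[-0.5438]
Step 2: x=[6.9378] v=[-1.0777]
Step 3: x=[6.7786] v=[-1.5921]
Step 4: x=[6.5708] v=[-2.0776]
Step 5: x=[6.3183] v=[-2.5254]
Step 6: x=[6.0256] v=[-2.9275]
Step 7: x=[5.6980] v=[-3.2765]
Step 8: x=[5.3414] v=[-3.5661]
Step 9: x=[4.9623] v=[-3.7911]
Step 10: x=[4.5676] v=[-3.9474]
Step 11: x=[4.1644] v=[-4.0322]
Step 12: x=[3.7600] v=[-4.0439]
Step 13: x=[3.3618] v=[-3.9823]
Step 14: x=[2.9770] v=[-3.8485]
Step 15: x=[2.6125] v=[-3.6450]
Step 16: x=[2.2750] v=[-3.3754]
Step 17: x=[1.9705] v=[-3.0446]
Step 18: x=[1.7046] v=[-2.6586]
Step 19: x=[1.4822] v=[-2.2244]
Step 20: x=[1.3072] v=[-1.7499]
Step 21: x=[1.1828] v=[-1.2437]
Step 22: x=[1.1113] v=[-0.7150]
Step 23: x=[1.0940] v=[-0.1733]
Step 24: x=[1.1312] v=[0.3715]
First v>=0 after going negative at step 24, time=2.4000

Answer: 2.4000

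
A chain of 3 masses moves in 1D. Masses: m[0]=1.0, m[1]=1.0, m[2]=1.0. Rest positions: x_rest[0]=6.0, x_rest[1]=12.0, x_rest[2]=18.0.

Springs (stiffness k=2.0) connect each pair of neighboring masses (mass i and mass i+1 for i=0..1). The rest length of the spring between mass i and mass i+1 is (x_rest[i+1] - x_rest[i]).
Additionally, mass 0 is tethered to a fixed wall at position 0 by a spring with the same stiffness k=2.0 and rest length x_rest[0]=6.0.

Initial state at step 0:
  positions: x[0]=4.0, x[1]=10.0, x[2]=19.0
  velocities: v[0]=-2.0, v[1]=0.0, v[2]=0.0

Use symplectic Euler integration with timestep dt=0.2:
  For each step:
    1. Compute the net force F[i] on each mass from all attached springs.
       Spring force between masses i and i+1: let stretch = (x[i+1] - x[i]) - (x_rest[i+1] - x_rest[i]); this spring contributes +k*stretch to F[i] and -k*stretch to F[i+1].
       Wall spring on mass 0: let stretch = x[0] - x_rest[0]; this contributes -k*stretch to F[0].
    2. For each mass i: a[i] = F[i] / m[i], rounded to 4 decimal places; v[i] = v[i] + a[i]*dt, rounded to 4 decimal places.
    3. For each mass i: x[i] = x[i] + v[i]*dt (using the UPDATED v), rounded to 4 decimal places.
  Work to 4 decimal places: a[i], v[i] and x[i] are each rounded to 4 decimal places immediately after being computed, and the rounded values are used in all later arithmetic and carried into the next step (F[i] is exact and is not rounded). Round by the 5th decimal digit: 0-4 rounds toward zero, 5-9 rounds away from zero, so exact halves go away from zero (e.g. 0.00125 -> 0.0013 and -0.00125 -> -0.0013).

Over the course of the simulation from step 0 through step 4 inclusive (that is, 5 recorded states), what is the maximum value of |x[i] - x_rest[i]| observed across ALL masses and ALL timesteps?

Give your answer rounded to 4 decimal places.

Answer: 2.2624

Derivation:
Step 0: x=[4.0000 10.0000 19.0000] v=[-2.0000 0.0000 0.0000]
Step 1: x=[3.7600 10.2400 18.7600] v=[-1.2000 1.2000 -1.2000]
Step 2: x=[3.7376 10.6432 18.3184] v=[-0.1120 2.0160 -2.2080]
Step 3: x=[3.9686 11.1080 17.7428] v=[1.1552 2.3238 -2.8781]
Step 4: x=[4.4533 11.5324 17.1164] v=[2.4235 2.1220 -3.1320]
Max displacement = 2.2624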